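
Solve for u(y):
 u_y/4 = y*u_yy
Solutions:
 u(y) = C1 + C2*y^(5/4)


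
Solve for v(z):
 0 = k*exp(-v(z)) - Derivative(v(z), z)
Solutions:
 v(z) = log(C1 + k*z)


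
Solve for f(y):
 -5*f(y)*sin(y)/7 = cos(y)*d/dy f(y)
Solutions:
 f(y) = C1*cos(y)^(5/7)


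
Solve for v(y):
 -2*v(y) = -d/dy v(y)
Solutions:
 v(y) = C1*exp(2*y)


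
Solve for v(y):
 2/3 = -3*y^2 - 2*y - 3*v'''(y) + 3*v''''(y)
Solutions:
 v(y) = C1 + C2*y + C3*y^2 + C4*exp(y) - y^5/60 - y^4/9 - 13*y^3/27


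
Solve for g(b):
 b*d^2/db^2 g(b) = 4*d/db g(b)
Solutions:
 g(b) = C1 + C2*b^5


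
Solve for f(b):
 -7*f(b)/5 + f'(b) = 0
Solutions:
 f(b) = C1*exp(7*b/5)


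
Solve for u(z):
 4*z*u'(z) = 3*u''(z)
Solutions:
 u(z) = C1 + C2*erfi(sqrt(6)*z/3)


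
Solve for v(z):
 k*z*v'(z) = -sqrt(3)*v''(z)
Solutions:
 v(z) = Piecewise((-sqrt(2)*3^(1/4)*sqrt(pi)*C1*erf(sqrt(2)*3^(3/4)*sqrt(k)*z/6)/(2*sqrt(k)) - C2, (k > 0) | (k < 0)), (-C1*z - C2, True))


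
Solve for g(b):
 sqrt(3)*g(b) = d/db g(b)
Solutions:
 g(b) = C1*exp(sqrt(3)*b)


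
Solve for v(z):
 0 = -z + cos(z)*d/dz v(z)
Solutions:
 v(z) = C1 + Integral(z/cos(z), z)


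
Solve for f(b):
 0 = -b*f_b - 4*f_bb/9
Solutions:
 f(b) = C1 + C2*erf(3*sqrt(2)*b/4)


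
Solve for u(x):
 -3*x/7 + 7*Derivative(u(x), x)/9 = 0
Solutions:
 u(x) = C1 + 27*x^2/98


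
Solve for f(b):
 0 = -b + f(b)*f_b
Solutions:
 f(b) = -sqrt(C1 + b^2)
 f(b) = sqrt(C1 + b^2)


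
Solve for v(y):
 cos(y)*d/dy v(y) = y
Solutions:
 v(y) = C1 + Integral(y/cos(y), y)


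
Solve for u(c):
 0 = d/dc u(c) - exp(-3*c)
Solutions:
 u(c) = C1 - exp(-3*c)/3


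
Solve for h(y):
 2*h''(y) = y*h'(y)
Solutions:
 h(y) = C1 + C2*erfi(y/2)


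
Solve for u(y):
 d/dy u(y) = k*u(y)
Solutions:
 u(y) = C1*exp(k*y)


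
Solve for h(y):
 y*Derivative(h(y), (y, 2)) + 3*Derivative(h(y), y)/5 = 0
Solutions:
 h(y) = C1 + C2*y^(2/5)


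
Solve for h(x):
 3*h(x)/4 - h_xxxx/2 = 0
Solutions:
 h(x) = C1*exp(-2^(3/4)*3^(1/4)*x/2) + C2*exp(2^(3/4)*3^(1/4)*x/2) + C3*sin(2^(3/4)*3^(1/4)*x/2) + C4*cos(2^(3/4)*3^(1/4)*x/2)


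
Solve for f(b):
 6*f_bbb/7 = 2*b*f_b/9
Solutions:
 f(b) = C1 + Integral(C2*airyai(7^(1/3)*b/3) + C3*airybi(7^(1/3)*b/3), b)


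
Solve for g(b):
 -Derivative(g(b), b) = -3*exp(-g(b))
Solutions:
 g(b) = log(C1 + 3*b)


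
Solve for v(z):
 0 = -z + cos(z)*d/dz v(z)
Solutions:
 v(z) = C1 + Integral(z/cos(z), z)


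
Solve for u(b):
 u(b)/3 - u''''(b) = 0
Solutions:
 u(b) = C1*exp(-3^(3/4)*b/3) + C2*exp(3^(3/4)*b/3) + C3*sin(3^(3/4)*b/3) + C4*cos(3^(3/4)*b/3)


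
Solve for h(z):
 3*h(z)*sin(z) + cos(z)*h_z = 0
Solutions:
 h(z) = C1*cos(z)^3


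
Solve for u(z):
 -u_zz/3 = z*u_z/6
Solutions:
 u(z) = C1 + C2*erf(z/2)


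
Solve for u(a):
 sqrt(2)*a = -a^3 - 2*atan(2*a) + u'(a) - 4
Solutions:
 u(a) = C1 + a^4/4 + sqrt(2)*a^2/2 + 2*a*atan(2*a) + 4*a - log(4*a^2 + 1)/2


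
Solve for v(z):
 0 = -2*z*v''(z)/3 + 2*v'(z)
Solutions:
 v(z) = C1 + C2*z^4


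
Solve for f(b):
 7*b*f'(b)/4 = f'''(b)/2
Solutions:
 f(b) = C1 + Integral(C2*airyai(2^(2/3)*7^(1/3)*b/2) + C3*airybi(2^(2/3)*7^(1/3)*b/2), b)


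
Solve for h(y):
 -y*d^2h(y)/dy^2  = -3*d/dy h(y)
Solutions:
 h(y) = C1 + C2*y^4


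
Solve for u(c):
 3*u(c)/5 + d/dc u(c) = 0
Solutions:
 u(c) = C1*exp(-3*c/5)


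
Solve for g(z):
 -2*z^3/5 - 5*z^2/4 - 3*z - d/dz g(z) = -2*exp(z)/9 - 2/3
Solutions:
 g(z) = C1 - z^4/10 - 5*z^3/12 - 3*z^2/2 + 2*z/3 + 2*exp(z)/9


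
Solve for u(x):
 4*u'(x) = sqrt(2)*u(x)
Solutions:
 u(x) = C1*exp(sqrt(2)*x/4)


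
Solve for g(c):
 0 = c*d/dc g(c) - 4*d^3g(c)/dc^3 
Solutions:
 g(c) = C1 + Integral(C2*airyai(2^(1/3)*c/2) + C3*airybi(2^(1/3)*c/2), c)


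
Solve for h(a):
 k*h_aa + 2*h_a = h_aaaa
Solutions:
 h(a) = C1 + C2*exp(a*(k/(3*(sqrt(1 - k^3/27) + 1)^(1/3)) + (sqrt(1 - k^3/27) + 1)^(1/3))) + C3*exp(a*(4*k/((-1 + sqrt(3)*I)*(sqrt(1 - k^3/27) + 1)^(1/3)) - 3*(sqrt(1 - k^3/27) + 1)^(1/3) + 3*sqrt(3)*I*(sqrt(1 - k^3/27) + 1)^(1/3))/6) + C4*exp(-a*(4*k/((1 + sqrt(3)*I)*(sqrt(1 - k^3/27) + 1)^(1/3)) + 3*(sqrt(1 - k^3/27) + 1)^(1/3) + 3*sqrt(3)*I*(sqrt(1 - k^3/27) + 1)^(1/3))/6)


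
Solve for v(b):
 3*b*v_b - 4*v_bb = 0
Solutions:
 v(b) = C1 + C2*erfi(sqrt(6)*b/4)


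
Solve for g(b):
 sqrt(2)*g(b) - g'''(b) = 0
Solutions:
 g(b) = C3*exp(2^(1/6)*b) + (C1*sin(2^(1/6)*sqrt(3)*b/2) + C2*cos(2^(1/6)*sqrt(3)*b/2))*exp(-2^(1/6)*b/2)


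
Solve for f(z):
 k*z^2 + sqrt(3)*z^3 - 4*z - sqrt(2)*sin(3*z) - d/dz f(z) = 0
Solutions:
 f(z) = C1 + k*z^3/3 + sqrt(3)*z^4/4 - 2*z^2 + sqrt(2)*cos(3*z)/3


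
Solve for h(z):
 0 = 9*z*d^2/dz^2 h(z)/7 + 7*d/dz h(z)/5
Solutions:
 h(z) = C1 + C2/z^(4/45)


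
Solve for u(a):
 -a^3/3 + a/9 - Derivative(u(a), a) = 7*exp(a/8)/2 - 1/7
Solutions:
 u(a) = C1 - a^4/12 + a^2/18 + a/7 - 28*exp(a/8)


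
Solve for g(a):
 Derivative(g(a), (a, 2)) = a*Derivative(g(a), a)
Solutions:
 g(a) = C1 + C2*erfi(sqrt(2)*a/2)


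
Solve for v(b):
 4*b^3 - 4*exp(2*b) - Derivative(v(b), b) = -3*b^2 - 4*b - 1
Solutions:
 v(b) = C1 + b^4 + b^3 + 2*b^2 + b - 2*exp(2*b)


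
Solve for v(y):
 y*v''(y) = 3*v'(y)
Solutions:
 v(y) = C1 + C2*y^4


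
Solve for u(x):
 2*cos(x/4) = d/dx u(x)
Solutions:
 u(x) = C1 + 8*sin(x/4)


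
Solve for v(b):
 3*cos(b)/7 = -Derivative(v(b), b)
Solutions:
 v(b) = C1 - 3*sin(b)/7


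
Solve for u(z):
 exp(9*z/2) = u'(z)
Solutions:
 u(z) = C1 + 2*exp(9*z/2)/9


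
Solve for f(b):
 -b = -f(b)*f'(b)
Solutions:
 f(b) = -sqrt(C1 + b^2)
 f(b) = sqrt(C1 + b^2)


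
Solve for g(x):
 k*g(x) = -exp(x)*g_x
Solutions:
 g(x) = C1*exp(k*exp(-x))


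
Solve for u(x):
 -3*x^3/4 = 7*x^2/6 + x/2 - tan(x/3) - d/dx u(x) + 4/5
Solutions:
 u(x) = C1 + 3*x^4/16 + 7*x^3/18 + x^2/4 + 4*x/5 + 3*log(cos(x/3))


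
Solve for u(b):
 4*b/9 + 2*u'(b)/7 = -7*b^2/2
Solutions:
 u(b) = C1 - 49*b^3/12 - 7*b^2/9


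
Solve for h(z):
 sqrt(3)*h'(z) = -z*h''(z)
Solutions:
 h(z) = C1 + C2*z^(1 - sqrt(3))


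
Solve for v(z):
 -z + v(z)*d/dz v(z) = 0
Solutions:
 v(z) = -sqrt(C1 + z^2)
 v(z) = sqrt(C1 + z^2)


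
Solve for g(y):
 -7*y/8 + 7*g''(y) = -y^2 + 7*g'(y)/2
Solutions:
 g(y) = C1 + C2*exp(y/2) + 2*y^3/21 + 25*y^2/56 + 25*y/14


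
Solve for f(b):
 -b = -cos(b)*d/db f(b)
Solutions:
 f(b) = C1 + Integral(b/cos(b), b)


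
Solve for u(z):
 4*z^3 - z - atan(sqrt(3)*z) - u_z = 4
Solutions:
 u(z) = C1 + z^4 - z^2/2 - z*atan(sqrt(3)*z) - 4*z + sqrt(3)*log(3*z^2 + 1)/6


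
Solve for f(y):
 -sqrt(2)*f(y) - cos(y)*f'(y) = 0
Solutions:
 f(y) = C1*(sin(y) - 1)^(sqrt(2)/2)/(sin(y) + 1)^(sqrt(2)/2)


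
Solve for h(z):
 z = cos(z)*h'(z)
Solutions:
 h(z) = C1 + Integral(z/cos(z), z)


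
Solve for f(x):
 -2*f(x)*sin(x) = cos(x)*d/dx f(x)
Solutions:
 f(x) = C1*cos(x)^2


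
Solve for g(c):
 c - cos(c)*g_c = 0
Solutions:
 g(c) = C1 + Integral(c/cos(c), c)


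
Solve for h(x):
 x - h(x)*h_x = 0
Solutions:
 h(x) = -sqrt(C1 + x^2)
 h(x) = sqrt(C1 + x^2)


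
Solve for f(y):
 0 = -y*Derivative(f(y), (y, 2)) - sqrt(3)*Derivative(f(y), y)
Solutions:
 f(y) = C1 + C2*y^(1 - sqrt(3))


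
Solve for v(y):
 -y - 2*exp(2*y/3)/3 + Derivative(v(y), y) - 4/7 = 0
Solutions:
 v(y) = C1 + y^2/2 + 4*y/7 + exp(2*y/3)


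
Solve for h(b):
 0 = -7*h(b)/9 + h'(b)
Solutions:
 h(b) = C1*exp(7*b/9)


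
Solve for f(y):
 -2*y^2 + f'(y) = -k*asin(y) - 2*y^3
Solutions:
 f(y) = C1 - k*(y*asin(y) + sqrt(1 - y^2)) - y^4/2 + 2*y^3/3


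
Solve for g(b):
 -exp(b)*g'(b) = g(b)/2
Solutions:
 g(b) = C1*exp(exp(-b)/2)


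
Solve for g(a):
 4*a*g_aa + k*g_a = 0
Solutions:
 g(a) = C1 + a^(1 - re(k)/4)*(C2*sin(log(a)*Abs(im(k))/4) + C3*cos(log(a)*im(k)/4))


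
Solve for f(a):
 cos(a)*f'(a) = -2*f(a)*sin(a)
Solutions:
 f(a) = C1*cos(a)^2


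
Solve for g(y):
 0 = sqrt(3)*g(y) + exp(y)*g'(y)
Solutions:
 g(y) = C1*exp(sqrt(3)*exp(-y))


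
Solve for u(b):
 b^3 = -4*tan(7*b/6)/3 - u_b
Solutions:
 u(b) = C1 - b^4/4 + 8*log(cos(7*b/6))/7


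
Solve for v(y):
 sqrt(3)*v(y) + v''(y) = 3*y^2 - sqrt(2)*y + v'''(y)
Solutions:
 v(y) = C1*exp(y*(-2^(2/3)*(2 + 27*sqrt(3) + sqrt(-4 + (2 + 27*sqrt(3))^2))^(1/3) - 2*2^(1/3)/(2 + 27*sqrt(3) + sqrt(-4 + (2 + 27*sqrt(3))^2))^(1/3) + 4)/12)*sin(2^(1/3)*sqrt(3)*y*(-2^(1/3)*(2 + 27*sqrt(3) + sqrt(-4 + 729*(-sqrt(3) - 2/27)^2))^(1/3) + 2/(2 + 27*sqrt(3) + sqrt(-4 + 729*(-sqrt(3) - 2/27)^2))^(1/3))/12) + C2*exp(y*(-2^(2/3)*(2 + 27*sqrt(3) + sqrt(-4 + (2 + 27*sqrt(3))^2))^(1/3) - 2*2^(1/3)/(2 + 27*sqrt(3) + sqrt(-4 + (2 + 27*sqrt(3))^2))^(1/3) + 4)/12)*cos(2^(1/3)*sqrt(3)*y*(-2^(1/3)*(2 + 27*sqrt(3) + sqrt(-4 + 729*(-sqrt(3) - 2/27)^2))^(1/3) + 2/(2 + 27*sqrt(3) + sqrt(-4 + 729*(-sqrt(3) - 2/27)^2))^(1/3))/12) + C3*exp(y*(2*2^(1/3)/(2 + 27*sqrt(3) + sqrt(-4 + (2 + 27*sqrt(3))^2))^(1/3) + 2 + 2^(2/3)*(2 + 27*sqrt(3) + sqrt(-4 + (2 + 27*sqrt(3))^2))^(1/3))/6) + sqrt(3)*y^2 - sqrt(6)*y/3 - 2


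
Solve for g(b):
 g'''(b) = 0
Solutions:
 g(b) = C1 + C2*b + C3*b^2


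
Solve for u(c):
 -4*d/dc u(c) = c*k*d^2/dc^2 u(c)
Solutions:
 u(c) = C1 + c^(((re(k) - 4)*re(k) + im(k)^2)/(re(k)^2 + im(k)^2))*(C2*sin(4*log(c)*Abs(im(k))/(re(k)^2 + im(k)^2)) + C3*cos(4*log(c)*im(k)/(re(k)^2 + im(k)^2)))


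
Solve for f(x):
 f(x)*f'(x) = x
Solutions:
 f(x) = -sqrt(C1 + x^2)
 f(x) = sqrt(C1 + x^2)


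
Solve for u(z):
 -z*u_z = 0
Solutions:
 u(z) = C1


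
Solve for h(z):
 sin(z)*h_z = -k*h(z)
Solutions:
 h(z) = C1*exp(k*(-log(cos(z) - 1) + log(cos(z) + 1))/2)


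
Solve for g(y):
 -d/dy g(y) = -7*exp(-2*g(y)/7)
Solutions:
 g(y) = 7*log(-sqrt(C1 + 7*y)) - 7*log(7) + 7*log(14)/2
 g(y) = 7*log(C1 + 7*y)/2 - 7*log(7) + 7*log(14)/2


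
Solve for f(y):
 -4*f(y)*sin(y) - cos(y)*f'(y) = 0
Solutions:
 f(y) = C1*cos(y)^4


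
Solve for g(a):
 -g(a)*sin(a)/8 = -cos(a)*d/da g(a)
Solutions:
 g(a) = C1/cos(a)^(1/8)


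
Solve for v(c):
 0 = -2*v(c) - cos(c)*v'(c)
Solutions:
 v(c) = C1*(sin(c) - 1)/(sin(c) + 1)


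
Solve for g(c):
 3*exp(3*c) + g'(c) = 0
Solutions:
 g(c) = C1 - exp(3*c)


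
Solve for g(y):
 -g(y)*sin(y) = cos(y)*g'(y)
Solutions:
 g(y) = C1*cos(y)


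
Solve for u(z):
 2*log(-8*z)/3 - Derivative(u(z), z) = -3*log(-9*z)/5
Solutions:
 u(z) = C1 + 19*z*log(-z)/15 + z*(-19/15 + log(3)/5 + log(12))


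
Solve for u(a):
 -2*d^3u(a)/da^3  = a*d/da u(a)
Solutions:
 u(a) = C1 + Integral(C2*airyai(-2^(2/3)*a/2) + C3*airybi(-2^(2/3)*a/2), a)


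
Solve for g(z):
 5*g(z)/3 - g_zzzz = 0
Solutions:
 g(z) = C1*exp(-3^(3/4)*5^(1/4)*z/3) + C2*exp(3^(3/4)*5^(1/4)*z/3) + C3*sin(3^(3/4)*5^(1/4)*z/3) + C4*cos(3^(3/4)*5^(1/4)*z/3)


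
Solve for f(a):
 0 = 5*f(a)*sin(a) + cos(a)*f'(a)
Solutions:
 f(a) = C1*cos(a)^5


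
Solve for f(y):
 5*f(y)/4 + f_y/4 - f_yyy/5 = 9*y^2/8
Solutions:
 f(y) = C1*exp(-15^(1/3)*y*(15^(1/3)/(sqrt(2010) + 45)^(1/3) + (sqrt(2010) + 45)^(1/3))/12)*sin(3^(1/6)*5^(1/3)*y*(-3^(2/3)*(sqrt(2010) + 45)^(1/3) + 3*5^(1/3)/(sqrt(2010) + 45)^(1/3))/12) + C2*exp(-15^(1/3)*y*(15^(1/3)/(sqrt(2010) + 45)^(1/3) + (sqrt(2010) + 45)^(1/3))/12)*cos(3^(1/6)*5^(1/3)*y*(-3^(2/3)*(sqrt(2010) + 45)^(1/3) + 3*5^(1/3)/(sqrt(2010) + 45)^(1/3))/12) + C3*exp(15^(1/3)*y*(15^(1/3)/(sqrt(2010) + 45)^(1/3) + (sqrt(2010) + 45)^(1/3))/6) + 9*y^2/10 - 9*y/25 + 9/125


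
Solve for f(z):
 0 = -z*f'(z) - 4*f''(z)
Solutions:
 f(z) = C1 + C2*erf(sqrt(2)*z/4)


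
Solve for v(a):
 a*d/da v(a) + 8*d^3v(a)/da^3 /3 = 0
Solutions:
 v(a) = C1 + Integral(C2*airyai(-3^(1/3)*a/2) + C3*airybi(-3^(1/3)*a/2), a)


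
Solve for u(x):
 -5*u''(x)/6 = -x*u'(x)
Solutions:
 u(x) = C1 + C2*erfi(sqrt(15)*x/5)


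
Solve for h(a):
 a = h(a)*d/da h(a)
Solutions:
 h(a) = -sqrt(C1 + a^2)
 h(a) = sqrt(C1 + a^2)


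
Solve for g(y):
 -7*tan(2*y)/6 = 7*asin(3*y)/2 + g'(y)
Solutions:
 g(y) = C1 - 7*y*asin(3*y)/2 - 7*sqrt(1 - 9*y^2)/6 + 7*log(cos(2*y))/12


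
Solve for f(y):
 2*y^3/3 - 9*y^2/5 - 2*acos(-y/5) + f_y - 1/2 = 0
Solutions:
 f(y) = C1 - y^4/6 + 3*y^3/5 + 2*y*acos(-y/5) + y/2 + 2*sqrt(25 - y^2)


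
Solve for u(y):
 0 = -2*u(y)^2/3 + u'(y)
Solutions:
 u(y) = -3/(C1 + 2*y)


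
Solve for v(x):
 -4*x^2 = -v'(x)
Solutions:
 v(x) = C1 + 4*x^3/3


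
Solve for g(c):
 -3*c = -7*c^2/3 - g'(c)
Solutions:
 g(c) = C1 - 7*c^3/9 + 3*c^2/2


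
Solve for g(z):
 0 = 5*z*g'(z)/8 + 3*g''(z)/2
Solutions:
 g(z) = C1 + C2*erf(sqrt(30)*z/12)


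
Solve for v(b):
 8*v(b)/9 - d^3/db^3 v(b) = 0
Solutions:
 v(b) = C3*exp(2*3^(1/3)*b/3) + (C1*sin(3^(5/6)*b/3) + C2*cos(3^(5/6)*b/3))*exp(-3^(1/3)*b/3)


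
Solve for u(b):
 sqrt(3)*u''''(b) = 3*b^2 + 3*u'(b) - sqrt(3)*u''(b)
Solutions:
 u(b) = C1 + C2*exp(-2^(1/3)*sqrt(3)*b*(-2/(9 + sqrt(85))^(1/3) + 2^(1/3)*(9 + sqrt(85))^(1/3))/12)*sin(2^(1/3)*b*(2/(9 + sqrt(85))^(1/3) + 2^(1/3)*(9 + sqrt(85))^(1/3))/4) + C3*exp(-2^(1/3)*sqrt(3)*b*(-2/(9 + sqrt(85))^(1/3) + 2^(1/3)*(9 + sqrt(85))^(1/3))/12)*cos(2^(1/3)*b*(2/(9 + sqrt(85))^(1/3) + 2^(1/3)*(9 + sqrt(85))^(1/3))/4) + C4*exp(2^(1/3)*sqrt(3)*b*(-2/(9 + sqrt(85))^(1/3) + 2^(1/3)*(9 + sqrt(85))^(1/3))/6) - b^3/3 - sqrt(3)*b^2/3 - 2*b/3


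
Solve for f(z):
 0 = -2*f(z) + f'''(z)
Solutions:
 f(z) = C3*exp(2^(1/3)*z) + (C1*sin(2^(1/3)*sqrt(3)*z/2) + C2*cos(2^(1/3)*sqrt(3)*z/2))*exp(-2^(1/3)*z/2)


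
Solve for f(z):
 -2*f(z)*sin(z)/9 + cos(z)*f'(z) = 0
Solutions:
 f(z) = C1/cos(z)^(2/9)


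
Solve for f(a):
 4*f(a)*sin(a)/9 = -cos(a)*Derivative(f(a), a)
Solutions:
 f(a) = C1*cos(a)^(4/9)


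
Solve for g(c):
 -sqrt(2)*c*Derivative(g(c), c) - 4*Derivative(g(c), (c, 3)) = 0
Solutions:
 g(c) = C1 + Integral(C2*airyai(-sqrt(2)*c/2) + C3*airybi(-sqrt(2)*c/2), c)


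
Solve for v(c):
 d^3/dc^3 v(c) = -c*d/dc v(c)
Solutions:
 v(c) = C1 + Integral(C2*airyai(-c) + C3*airybi(-c), c)


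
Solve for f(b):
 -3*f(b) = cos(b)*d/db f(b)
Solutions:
 f(b) = C1*(sin(b) - 1)^(3/2)/(sin(b) + 1)^(3/2)


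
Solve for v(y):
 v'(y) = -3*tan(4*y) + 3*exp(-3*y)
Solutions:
 v(y) = C1 - 3*log(tan(4*y)^2 + 1)/8 - exp(-3*y)


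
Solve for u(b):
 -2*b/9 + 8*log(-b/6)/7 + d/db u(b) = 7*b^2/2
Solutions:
 u(b) = C1 + 7*b^3/6 + b^2/9 - 8*b*log(-b)/7 + 8*b*(1 + log(6))/7


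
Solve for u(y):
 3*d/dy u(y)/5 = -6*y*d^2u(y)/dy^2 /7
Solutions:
 u(y) = C1 + C2*y^(3/10)


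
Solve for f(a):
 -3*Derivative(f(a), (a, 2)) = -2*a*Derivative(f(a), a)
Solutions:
 f(a) = C1 + C2*erfi(sqrt(3)*a/3)


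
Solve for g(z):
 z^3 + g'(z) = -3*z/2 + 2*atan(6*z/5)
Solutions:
 g(z) = C1 - z^4/4 - 3*z^2/4 + 2*z*atan(6*z/5) - 5*log(36*z^2 + 25)/6


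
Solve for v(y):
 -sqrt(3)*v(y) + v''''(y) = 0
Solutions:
 v(y) = C1*exp(-3^(1/8)*y) + C2*exp(3^(1/8)*y) + C3*sin(3^(1/8)*y) + C4*cos(3^(1/8)*y)


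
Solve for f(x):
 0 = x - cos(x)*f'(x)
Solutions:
 f(x) = C1 + Integral(x/cos(x), x)


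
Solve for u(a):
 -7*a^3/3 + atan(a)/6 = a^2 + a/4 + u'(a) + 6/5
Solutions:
 u(a) = C1 - 7*a^4/12 - a^3/3 - a^2/8 + a*atan(a)/6 - 6*a/5 - log(a^2 + 1)/12


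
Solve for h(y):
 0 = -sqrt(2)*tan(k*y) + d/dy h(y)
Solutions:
 h(y) = C1 + sqrt(2)*Piecewise((-log(cos(k*y))/k, Ne(k, 0)), (0, True))


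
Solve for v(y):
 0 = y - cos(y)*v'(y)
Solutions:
 v(y) = C1 + Integral(y/cos(y), y)


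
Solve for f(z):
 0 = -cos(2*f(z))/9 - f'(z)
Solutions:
 z/9 - log(sin(2*f(z)) - 1)/4 + log(sin(2*f(z)) + 1)/4 = C1


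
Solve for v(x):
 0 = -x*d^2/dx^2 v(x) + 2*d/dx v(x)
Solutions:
 v(x) = C1 + C2*x^3


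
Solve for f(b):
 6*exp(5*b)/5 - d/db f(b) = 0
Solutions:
 f(b) = C1 + 6*exp(5*b)/25


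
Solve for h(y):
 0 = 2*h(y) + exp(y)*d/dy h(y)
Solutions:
 h(y) = C1*exp(2*exp(-y))


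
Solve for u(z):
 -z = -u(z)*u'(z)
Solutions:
 u(z) = -sqrt(C1 + z^2)
 u(z) = sqrt(C1 + z^2)


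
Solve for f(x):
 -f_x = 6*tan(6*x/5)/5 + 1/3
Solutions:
 f(x) = C1 - x/3 + log(cos(6*x/5))


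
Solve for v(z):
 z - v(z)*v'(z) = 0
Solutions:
 v(z) = -sqrt(C1 + z^2)
 v(z) = sqrt(C1 + z^2)


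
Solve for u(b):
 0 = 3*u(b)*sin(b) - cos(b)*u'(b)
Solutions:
 u(b) = C1/cos(b)^3


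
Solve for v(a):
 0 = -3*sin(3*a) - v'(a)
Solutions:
 v(a) = C1 + cos(3*a)


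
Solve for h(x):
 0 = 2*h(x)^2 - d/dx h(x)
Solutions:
 h(x) = -1/(C1 + 2*x)


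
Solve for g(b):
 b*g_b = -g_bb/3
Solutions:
 g(b) = C1 + C2*erf(sqrt(6)*b/2)


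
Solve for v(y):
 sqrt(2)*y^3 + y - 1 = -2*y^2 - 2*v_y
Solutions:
 v(y) = C1 - sqrt(2)*y^4/8 - y^3/3 - y^2/4 + y/2


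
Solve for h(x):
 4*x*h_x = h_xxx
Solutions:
 h(x) = C1 + Integral(C2*airyai(2^(2/3)*x) + C3*airybi(2^(2/3)*x), x)


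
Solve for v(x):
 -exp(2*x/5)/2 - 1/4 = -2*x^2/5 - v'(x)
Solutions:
 v(x) = C1 - 2*x^3/15 + x/4 + 5*exp(2*x/5)/4


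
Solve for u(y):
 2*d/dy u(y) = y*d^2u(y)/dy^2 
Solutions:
 u(y) = C1 + C2*y^3


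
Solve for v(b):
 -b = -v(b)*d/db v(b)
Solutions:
 v(b) = -sqrt(C1 + b^2)
 v(b) = sqrt(C1 + b^2)


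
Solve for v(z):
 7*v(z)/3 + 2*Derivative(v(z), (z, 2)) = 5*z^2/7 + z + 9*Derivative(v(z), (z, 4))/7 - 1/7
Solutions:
 v(z) = C1*exp(-sqrt(21)*z/3) + C2*exp(sqrt(21)*z/3) + C3*sin(sqrt(7)*z/3) + C4*cos(sqrt(7)*z/3) + 15*z^2/49 + 3*z/7 - 201/343


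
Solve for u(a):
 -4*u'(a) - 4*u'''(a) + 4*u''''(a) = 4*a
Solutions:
 u(a) = C1 + C2*exp(a*(-2^(2/3)*(3*sqrt(93) + 29)^(1/3) - 2*2^(1/3)/(3*sqrt(93) + 29)^(1/3) + 4)/12)*sin(2^(1/3)*sqrt(3)*a*(-2^(1/3)*(3*sqrt(93) + 29)^(1/3) + 2/(3*sqrt(93) + 29)^(1/3))/12) + C3*exp(a*(-2^(2/3)*(3*sqrt(93) + 29)^(1/3) - 2*2^(1/3)/(3*sqrt(93) + 29)^(1/3) + 4)/12)*cos(2^(1/3)*sqrt(3)*a*(-2^(1/3)*(3*sqrt(93) + 29)^(1/3) + 2/(3*sqrt(93) + 29)^(1/3))/12) + C4*exp(a*(2*2^(1/3)/(3*sqrt(93) + 29)^(1/3) + 2 + 2^(2/3)*(3*sqrt(93) + 29)^(1/3))/6) - a^2/2


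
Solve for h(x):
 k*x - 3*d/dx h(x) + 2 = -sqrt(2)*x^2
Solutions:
 h(x) = C1 + k*x^2/6 + sqrt(2)*x^3/9 + 2*x/3


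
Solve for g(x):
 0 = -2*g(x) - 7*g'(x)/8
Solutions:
 g(x) = C1*exp(-16*x/7)


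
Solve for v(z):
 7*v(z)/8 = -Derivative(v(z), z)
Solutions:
 v(z) = C1*exp(-7*z/8)


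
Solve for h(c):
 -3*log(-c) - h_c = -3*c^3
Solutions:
 h(c) = C1 + 3*c^4/4 - 3*c*log(-c) + 3*c


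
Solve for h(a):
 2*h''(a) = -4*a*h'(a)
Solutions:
 h(a) = C1 + C2*erf(a)


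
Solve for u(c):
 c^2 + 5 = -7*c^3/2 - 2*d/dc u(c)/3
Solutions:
 u(c) = C1 - 21*c^4/16 - c^3/2 - 15*c/2


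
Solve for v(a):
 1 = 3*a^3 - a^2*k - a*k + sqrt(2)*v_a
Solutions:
 v(a) = C1 - 3*sqrt(2)*a^4/8 + sqrt(2)*a^3*k/6 + sqrt(2)*a^2*k/4 + sqrt(2)*a/2


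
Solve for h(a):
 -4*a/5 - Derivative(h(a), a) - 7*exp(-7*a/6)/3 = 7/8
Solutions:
 h(a) = C1 - 2*a^2/5 - 7*a/8 + 2*exp(-7*a/6)


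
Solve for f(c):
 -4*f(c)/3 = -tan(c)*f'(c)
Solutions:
 f(c) = C1*sin(c)^(4/3)


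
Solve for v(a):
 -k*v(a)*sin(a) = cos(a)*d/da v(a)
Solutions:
 v(a) = C1*exp(k*log(cos(a)))


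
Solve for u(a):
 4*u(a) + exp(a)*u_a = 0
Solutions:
 u(a) = C1*exp(4*exp(-a))


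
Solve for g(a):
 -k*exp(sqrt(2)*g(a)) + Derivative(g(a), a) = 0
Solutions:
 g(a) = sqrt(2)*(2*log(-1/(C1 + a*k)) - log(2))/4


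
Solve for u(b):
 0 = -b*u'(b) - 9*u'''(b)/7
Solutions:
 u(b) = C1 + Integral(C2*airyai(-21^(1/3)*b/3) + C3*airybi(-21^(1/3)*b/3), b)


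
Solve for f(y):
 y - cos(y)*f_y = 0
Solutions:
 f(y) = C1 + Integral(y/cos(y), y)


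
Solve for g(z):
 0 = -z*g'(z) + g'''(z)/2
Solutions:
 g(z) = C1 + Integral(C2*airyai(2^(1/3)*z) + C3*airybi(2^(1/3)*z), z)


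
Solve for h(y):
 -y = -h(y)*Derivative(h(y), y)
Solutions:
 h(y) = -sqrt(C1 + y^2)
 h(y) = sqrt(C1 + y^2)


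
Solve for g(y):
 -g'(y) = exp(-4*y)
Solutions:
 g(y) = C1 + exp(-4*y)/4


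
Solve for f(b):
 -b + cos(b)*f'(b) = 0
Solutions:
 f(b) = C1 + Integral(b/cos(b), b)


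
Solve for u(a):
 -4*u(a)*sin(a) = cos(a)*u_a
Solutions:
 u(a) = C1*cos(a)^4


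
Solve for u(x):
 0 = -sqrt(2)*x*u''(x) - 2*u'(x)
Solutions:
 u(x) = C1 + C2*x^(1 - sqrt(2))


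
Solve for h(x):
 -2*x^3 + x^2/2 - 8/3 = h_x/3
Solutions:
 h(x) = C1 - 3*x^4/2 + x^3/2 - 8*x


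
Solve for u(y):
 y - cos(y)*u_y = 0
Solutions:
 u(y) = C1 + Integral(y/cos(y), y)


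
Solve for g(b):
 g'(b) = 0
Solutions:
 g(b) = C1


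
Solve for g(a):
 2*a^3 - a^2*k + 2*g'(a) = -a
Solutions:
 g(a) = C1 - a^4/4 + a^3*k/6 - a^2/4


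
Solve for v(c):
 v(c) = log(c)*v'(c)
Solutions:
 v(c) = C1*exp(li(c))


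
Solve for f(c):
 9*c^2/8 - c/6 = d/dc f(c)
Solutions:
 f(c) = C1 + 3*c^3/8 - c^2/12


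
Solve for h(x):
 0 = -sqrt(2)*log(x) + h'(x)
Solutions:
 h(x) = C1 + sqrt(2)*x*log(x) - sqrt(2)*x


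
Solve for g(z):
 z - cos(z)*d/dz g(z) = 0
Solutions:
 g(z) = C1 + Integral(z/cos(z), z)


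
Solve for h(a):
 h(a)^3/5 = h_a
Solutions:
 h(a) = -sqrt(10)*sqrt(-1/(C1 + a))/2
 h(a) = sqrt(10)*sqrt(-1/(C1 + a))/2


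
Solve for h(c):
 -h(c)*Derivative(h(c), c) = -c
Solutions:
 h(c) = -sqrt(C1 + c^2)
 h(c) = sqrt(C1 + c^2)


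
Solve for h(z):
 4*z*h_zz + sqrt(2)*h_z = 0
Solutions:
 h(z) = C1 + C2*z^(1 - sqrt(2)/4)


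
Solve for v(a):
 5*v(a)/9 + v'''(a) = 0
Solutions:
 v(a) = C3*exp(-15^(1/3)*a/3) + (C1*sin(3^(5/6)*5^(1/3)*a/6) + C2*cos(3^(5/6)*5^(1/3)*a/6))*exp(15^(1/3)*a/6)


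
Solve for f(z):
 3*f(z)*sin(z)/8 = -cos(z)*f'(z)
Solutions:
 f(z) = C1*cos(z)^(3/8)


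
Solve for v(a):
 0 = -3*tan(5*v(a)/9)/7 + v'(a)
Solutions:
 v(a) = -9*asin(C1*exp(5*a/21))/5 + 9*pi/5
 v(a) = 9*asin(C1*exp(5*a/21))/5


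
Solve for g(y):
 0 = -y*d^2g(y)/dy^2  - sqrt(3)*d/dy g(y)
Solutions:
 g(y) = C1 + C2*y^(1 - sqrt(3))


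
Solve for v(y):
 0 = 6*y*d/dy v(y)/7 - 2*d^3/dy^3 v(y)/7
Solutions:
 v(y) = C1 + Integral(C2*airyai(3^(1/3)*y) + C3*airybi(3^(1/3)*y), y)


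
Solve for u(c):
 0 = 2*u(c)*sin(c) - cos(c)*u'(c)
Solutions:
 u(c) = C1/cos(c)^2


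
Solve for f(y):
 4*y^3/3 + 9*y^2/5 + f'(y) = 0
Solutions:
 f(y) = C1 - y^4/3 - 3*y^3/5


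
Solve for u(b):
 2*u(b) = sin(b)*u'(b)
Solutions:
 u(b) = C1*(cos(b) - 1)/(cos(b) + 1)


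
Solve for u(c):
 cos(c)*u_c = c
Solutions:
 u(c) = C1 + Integral(c/cos(c), c)


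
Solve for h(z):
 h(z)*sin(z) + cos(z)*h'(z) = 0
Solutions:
 h(z) = C1*cos(z)


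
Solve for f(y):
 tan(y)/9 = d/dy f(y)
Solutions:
 f(y) = C1 - log(cos(y))/9


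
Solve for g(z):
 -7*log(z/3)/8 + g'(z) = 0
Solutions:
 g(z) = C1 + 7*z*log(z)/8 - 7*z*log(3)/8 - 7*z/8


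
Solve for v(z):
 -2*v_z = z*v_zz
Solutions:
 v(z) = C1 + C2/z


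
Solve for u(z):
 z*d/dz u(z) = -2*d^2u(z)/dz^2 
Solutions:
 u(z) = C1 + C2*erf(z/2)


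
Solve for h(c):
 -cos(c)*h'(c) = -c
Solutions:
 h(c) = C1 + Integral(c/cos(c), c)


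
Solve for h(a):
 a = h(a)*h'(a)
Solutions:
 h(a) = -sqrt(C1 + a^2)
 h(a) = sqrt(C1 + a^2)


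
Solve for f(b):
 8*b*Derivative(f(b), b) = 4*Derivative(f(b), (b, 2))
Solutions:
 f(b) = C1 + C2*erfi(b)


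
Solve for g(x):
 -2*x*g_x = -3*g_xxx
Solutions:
 g(x) = C1 + Integral(C2*airyai(2^(1/3)*3^(2/3)*x/3) + C3*airybi(2^(1/3)*3^(2/3)*x/3), x)


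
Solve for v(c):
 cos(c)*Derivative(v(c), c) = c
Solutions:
 v(c) = C1 + Integral(c/cos(c), c)


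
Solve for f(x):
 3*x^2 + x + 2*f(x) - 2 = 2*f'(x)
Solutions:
 f(x) = C1*exp(x) - 3*x^2/2 - 7*x/2 - 5/2


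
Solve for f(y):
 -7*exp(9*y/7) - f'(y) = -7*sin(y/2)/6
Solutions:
 f(y) = C1 - 49*exp(9*y/7)/9 - 7*cos(y/2)/3


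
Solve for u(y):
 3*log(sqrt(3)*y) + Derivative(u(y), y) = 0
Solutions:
 u(y) = C1 - 3*y*log(y) - 3*y*log(3)/2 + 3*y


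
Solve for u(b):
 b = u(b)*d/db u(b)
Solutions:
 u(b) = -sqrt(C1 + b^2)
 u(b) = sqrt(C1 + b^2)


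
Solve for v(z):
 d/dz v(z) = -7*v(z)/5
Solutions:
 v(z) = C1*exp(-7*z/5)


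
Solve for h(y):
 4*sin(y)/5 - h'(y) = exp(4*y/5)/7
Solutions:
 h(y) = C1 - 5*exp(4*y/5)/28 - 4*cos(y)/5


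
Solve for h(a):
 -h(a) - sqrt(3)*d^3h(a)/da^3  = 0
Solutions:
 h(a) = C3*exp(-3^(5/6)*a/3) + (C1*sin(3^(1/3)*a/2) + C2*cos(3^(1/3)*a/2))*exp(3^(5/6)*a/6)


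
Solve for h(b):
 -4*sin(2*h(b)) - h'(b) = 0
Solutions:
 h(b) = pi - acos((-C1 - exp(16*b))/(C1 - exp(16*b)))/2
 h(b) = acos((-C1 - exp(16*b))/(C1 - exp(16*b)))/2


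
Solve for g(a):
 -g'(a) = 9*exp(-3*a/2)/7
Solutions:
 g(a) = C1 + 6*exp(-3*a/2)/7


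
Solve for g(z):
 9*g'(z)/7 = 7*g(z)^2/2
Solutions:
 g(z) = -18/(C1 + 49*z)


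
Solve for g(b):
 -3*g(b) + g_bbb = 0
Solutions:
 g(b) = C3*exp(3^(1/3)*b) + (C1*sin(3^(5/6)*b/2) + C2*cos(3^(5/6)*b/2))*exp(-3^(1/3)*b/2)


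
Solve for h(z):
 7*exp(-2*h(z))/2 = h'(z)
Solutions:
 h(z) = log(-sqrt(C1 + 7*z))
 h(z) = log(C1 + 7*z)/2


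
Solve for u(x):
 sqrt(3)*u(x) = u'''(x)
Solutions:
 u(x) = C3*exp(3^(1/6)*x) + (C1*sin(3^(2/3)*x/2) + C2*cos(3^(2/3)*x/2))*exp(-3^(1/6)*x/2)


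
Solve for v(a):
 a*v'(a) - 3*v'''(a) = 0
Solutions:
 v(a) = C1 + Integral(C2*airyai(3^(2/3)*a/3) + C3*airybi(3^(2/3)*a/3), a)


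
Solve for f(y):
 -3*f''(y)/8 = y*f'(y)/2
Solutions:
 f(y) = C1 + C2*erf(sqrt(6)*y/3)


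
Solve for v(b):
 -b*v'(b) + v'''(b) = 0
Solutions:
 v(b) = C1 + Integral(C2*airyai(b) + C3*airybi(b), b)


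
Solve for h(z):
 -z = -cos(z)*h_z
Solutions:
 h(z) = C1 + Integral(z/cos(z), z)


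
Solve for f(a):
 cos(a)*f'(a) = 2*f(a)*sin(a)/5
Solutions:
 f(a) = C1/cos(a)^(2/5)


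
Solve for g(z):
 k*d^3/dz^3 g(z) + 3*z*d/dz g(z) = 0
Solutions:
 g(z) = C1 + Integral(C2*airyai(3^(1/3)*z*(-1/k)^(1/3)) + C3*airybi(3^(1/3)*z*(-1/k)^(1/3)), z)


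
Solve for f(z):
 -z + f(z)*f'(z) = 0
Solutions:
 f(z) = -sqrt(C1 + z^2)
 f(z) = sqrt(C1 + z^2)


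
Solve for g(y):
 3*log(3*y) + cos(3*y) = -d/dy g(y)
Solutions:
 g(y) = C1 - 3*y*log(y) - 3*y*log(3) + 3*y - sin(3*y)/3


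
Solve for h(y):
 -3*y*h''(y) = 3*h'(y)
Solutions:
 h(y) = C1 + C2*log(y)


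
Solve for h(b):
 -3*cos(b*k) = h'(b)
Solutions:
 h(b) = C1 - 3*sin(b*k)/k


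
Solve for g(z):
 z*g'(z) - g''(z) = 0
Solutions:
 g(z) = C1 + C2*erfi(sqrt(2)*z/2)


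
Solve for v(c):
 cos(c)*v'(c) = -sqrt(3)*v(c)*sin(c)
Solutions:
 v(c) = C1*cos(c)^(sqrt(3))


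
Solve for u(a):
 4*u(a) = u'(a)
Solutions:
 u(a) = C1*exp(4*a)


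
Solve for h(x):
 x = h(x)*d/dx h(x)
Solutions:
 h(x) = -sqrt(C1 + x^2)
 h(x) = sqrt(C1 + x^2)


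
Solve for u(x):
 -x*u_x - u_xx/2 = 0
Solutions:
 u(x) = C1 + C2*erf(x)


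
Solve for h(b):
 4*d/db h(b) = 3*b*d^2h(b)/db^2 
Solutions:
 h(b) = C1 + C2*b^(7/3)


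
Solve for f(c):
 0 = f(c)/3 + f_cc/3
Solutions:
 f(c) = C1*sin(c) + C2*cos(c)


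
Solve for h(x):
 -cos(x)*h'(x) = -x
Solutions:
 h(x) = C1 + Integral(x/cos(x), x)


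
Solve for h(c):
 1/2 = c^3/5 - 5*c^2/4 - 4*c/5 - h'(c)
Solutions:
 h(c) = C1 + c^4/20 - 5*c^3/12 - 2*c^2/5 - c/2


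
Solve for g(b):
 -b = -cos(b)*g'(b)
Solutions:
 g(b) = C1 + Integral(b/cos(b), b)


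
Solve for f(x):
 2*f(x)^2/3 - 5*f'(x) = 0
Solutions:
 f(x) = -15/(C1 + 2*x)


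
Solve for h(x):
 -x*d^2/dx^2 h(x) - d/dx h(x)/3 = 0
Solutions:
 h(x) = C1 + C2*x^(2/3)


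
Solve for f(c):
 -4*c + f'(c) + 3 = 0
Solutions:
 f(c) = C1 + 2*c^2 - 3*c


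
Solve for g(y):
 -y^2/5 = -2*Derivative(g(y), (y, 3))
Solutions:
 g(y) = C1 + C2*y + C3*y^2 + y^5/600


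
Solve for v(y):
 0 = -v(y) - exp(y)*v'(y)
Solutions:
 v(y) = C1*exp(exp(-y))


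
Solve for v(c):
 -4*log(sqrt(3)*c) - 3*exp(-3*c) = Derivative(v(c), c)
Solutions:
 v(c) = C1 - 4*c*log(c) + 2*c*(2 - log(3)) + exp(-3*c)


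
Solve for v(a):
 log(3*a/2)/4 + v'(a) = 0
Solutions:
 v(a) = C1 - a*log(a)/4 - a*log(3)/4 + a*log(2)/4 + a/4


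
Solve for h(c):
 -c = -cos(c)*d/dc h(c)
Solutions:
 h(c) = C1 + Integral(c/cos(c), c)


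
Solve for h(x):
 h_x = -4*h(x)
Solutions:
 h(x) = C1*exp(-4*x)


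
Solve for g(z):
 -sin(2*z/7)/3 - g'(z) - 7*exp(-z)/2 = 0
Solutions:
 g(z) = C1 + 7*cos(2*z/7)/6 + 7*exp(-z)/2


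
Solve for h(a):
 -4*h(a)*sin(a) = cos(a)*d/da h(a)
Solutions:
 h(a) = C1*cos(a)^4


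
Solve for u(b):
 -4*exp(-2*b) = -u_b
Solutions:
 u(b) = C1 - 2*exp(-2*b)


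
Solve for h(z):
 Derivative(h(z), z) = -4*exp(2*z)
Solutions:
 h(z) = C1 - 2*exp(2*z)


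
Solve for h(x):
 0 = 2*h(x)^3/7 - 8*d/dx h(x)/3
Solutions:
 h(x) = -sqrt(14)*sqrt(-1/(C1 + 3*x))
 h(x) = sqrt(14)*sqrt(-1/(C1 + 3*x))


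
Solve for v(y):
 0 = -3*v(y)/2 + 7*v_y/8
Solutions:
 v(y) = C1*exp(12*y/7)


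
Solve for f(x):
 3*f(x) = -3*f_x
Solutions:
 f(x) = C1*exp(-x)


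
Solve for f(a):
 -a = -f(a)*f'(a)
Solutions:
 f(a) = -sqrt(C1 + a^2)
 f(a) = sqrt(C1 + a^2)


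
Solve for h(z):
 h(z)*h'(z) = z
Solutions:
 h(z) = -sqrt(C1 + z^2)
 h(z) = sqrt(C1 + z^2)


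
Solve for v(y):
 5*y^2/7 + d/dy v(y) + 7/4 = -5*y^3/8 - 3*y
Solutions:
 v(y) = C1 - 5*y^4/32 - 5*y^3/21 - 3*y^2/2 - 7*y/4


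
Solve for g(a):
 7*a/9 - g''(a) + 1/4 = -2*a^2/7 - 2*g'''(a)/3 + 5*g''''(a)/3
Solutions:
 g(a) = C1 + C2*a + a^4/42 + 73*a^3/378 + 53*a^2/1512 + (C3*sin(sqrt(14)*a/5) + C4*cos(sqrt(14)*a/5))*exp(a/5)


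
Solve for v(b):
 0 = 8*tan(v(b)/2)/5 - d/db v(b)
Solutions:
 v(b) = -2*asin(C1*exp(4*b/5)) + 2*pi
 v(b) = 2*asin(C1*exp(4*b/5))


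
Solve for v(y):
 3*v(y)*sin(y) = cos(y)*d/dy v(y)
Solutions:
 v(y) = C1/cos(y)^3


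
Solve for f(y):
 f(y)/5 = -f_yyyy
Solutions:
 f(y) = (C1*sin(sqrt(2)*5^(3/4)*y/10) + C2*cos(sqrt(2)*5^(3/4)*y/10))*exp(-sqrt(2)*5^(3/4)*y/10) + (C3*sin(sqrt(2)*5^(3/4)*y/10) + C4*cos(sqrt(2)*5^(3/4)*y/10))*exp(sqrt(2)*5^(3/4)*y/10)


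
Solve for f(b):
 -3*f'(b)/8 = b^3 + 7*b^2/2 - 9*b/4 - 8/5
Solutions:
 f(b) = C1 - 2*b^4/3 - 28*b^3/9 + 3*b^2 + 64*b/15


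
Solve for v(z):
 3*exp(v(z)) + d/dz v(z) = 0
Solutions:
 v(z) = log(1/(C1 + 3*z))


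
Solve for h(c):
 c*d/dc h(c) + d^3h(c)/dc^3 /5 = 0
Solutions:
 h(c) = C1 + Integral(C2*airyai(-5^(1/3)*c) + C3*airybi(-5^(1/3)*c), c)


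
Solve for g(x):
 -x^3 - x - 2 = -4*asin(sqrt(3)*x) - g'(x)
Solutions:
 g(x) = C1 + x^4/4 + x^2/2 - 4*x*asin(sqrt(3)*x) + 2*x - 4*sqrt(3)*sqrt(1 - 3*x^2)/3


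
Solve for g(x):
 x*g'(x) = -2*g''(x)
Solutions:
 g(x) = C1 + C2*erf(x/2)


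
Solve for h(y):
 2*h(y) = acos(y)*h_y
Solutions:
 h(y) = C1*exp(2*Integral(1/acos(y), y))


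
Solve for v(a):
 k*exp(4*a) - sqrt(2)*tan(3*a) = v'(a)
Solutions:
 v(a) = C1 + k*exp(4*a)/4 + sqrt(2)*log(cos(3*a))/3


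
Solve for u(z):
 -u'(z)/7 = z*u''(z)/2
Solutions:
 u(z) = C1 + C2*z^(5/7)


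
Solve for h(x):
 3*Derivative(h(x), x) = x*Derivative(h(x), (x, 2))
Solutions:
 h(x) = C1 + C2*x^4


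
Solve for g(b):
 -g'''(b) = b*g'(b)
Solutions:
 g(b) = C1 + Integral(C2*airyai(-b) + C3*airybi(-b), b)


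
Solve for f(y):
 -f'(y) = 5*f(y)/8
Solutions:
 f(y) = C1*exp(-5*y/8)


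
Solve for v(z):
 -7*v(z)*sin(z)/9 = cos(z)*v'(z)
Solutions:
 v(z) = C1*cos(z)^(7/9)


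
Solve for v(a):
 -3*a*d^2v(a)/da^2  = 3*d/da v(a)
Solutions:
 v(a) = C1 + C2*log(a)


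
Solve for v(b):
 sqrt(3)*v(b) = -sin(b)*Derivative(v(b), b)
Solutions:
 v(b) = C1*(cos(b) + 1)^(sqrt(3)/2)/(cos(b) - 1)^(sqrt(3)/2)


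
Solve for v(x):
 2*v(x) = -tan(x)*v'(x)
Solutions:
 v(x) = C1/sin(x)^2


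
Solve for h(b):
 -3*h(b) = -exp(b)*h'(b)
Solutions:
 h(b) = C1*exp(-3*exp(-b))


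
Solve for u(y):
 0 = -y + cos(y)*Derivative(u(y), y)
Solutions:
 u(y) = C1 + Integral(y/cos(y), y)


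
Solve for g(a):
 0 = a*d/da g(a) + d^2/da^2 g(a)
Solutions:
 g(a) = C1 + C2*erf(sqrt(2)*a/2)


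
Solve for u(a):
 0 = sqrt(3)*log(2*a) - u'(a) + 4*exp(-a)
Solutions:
 u(a) = C1 + sqrt(3)*a*log(a) + sqrt(3)*a*(-1 + log(2)) - 4*exp(-a)


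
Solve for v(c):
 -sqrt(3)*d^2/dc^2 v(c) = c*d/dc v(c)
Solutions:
 v(c) = C1 + C2*erf(sqrt(2)*3^(3/4)*c/6)


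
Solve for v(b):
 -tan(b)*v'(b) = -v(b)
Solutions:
 v(b) = C1*sin(b)


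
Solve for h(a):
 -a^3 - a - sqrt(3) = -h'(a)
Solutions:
 h(a) = C1 + a^4/4 + a^2/2 + sqrt(3)*a


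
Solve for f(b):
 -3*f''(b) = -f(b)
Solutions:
 f(b) = C1*exp(-sqrt(3)*b/3) + C2*exp(sqrt(3)*b/3)


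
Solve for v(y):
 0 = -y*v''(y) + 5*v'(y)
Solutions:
 v(y) = C1 + C2*y^6


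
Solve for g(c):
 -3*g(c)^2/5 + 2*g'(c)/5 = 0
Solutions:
 g(c) = -2/(C1 + 3*c)


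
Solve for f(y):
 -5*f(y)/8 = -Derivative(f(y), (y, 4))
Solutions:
 f(y) = C1*exp(-10^(1/4)*y/2) + C2*exp(10^(1/4)*y/2) + C3*sin(10^(1/4)*y/2) + C4*cos(10^(1/4)*y/2)


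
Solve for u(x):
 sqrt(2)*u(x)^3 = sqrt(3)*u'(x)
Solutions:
 u(x) = -sqrt(6)*sqrt(-1/(C1 + sqrt(6)*x))/2
 u(x) = sqrt(6)*sqrt(-1/(C1 + sqrt(6)*x))/2


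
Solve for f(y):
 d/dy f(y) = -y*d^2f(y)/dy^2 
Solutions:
 f(y) = C1 + C2*log(y)


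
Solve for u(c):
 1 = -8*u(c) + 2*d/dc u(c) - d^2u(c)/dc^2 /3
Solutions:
 u(c) = (C1*sin(sqrt(15)*c) + C2*cos(sqrt(15)*c))*exp(3*c) - 1/8


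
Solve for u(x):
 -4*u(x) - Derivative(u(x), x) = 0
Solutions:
 u(x) = C1*exp(-4*x)


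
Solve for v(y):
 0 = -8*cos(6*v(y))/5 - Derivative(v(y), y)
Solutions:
 8*y/5 - log(sin(6*v(y)) - 1)/12 + log(sin(6*v(y)) + 1)/12 = C1


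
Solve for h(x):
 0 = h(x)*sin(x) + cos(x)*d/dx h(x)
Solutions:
 h(x) = C1*cos(x)


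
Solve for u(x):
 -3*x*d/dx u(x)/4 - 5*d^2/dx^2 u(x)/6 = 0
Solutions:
 u(x) = C1 + C2*erf(3*sqrt(5)*x/10)


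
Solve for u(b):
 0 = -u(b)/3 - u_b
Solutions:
 u(b) = C1*exp(-b/3)


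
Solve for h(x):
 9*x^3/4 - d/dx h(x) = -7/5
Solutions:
 h(x) = C1 + 9*x^4/16 + 7*x/5


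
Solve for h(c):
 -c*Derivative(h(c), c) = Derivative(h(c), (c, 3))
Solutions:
 h(c) = C1 + Integral(C2*airyai(-c) + C3*airybi(-c), c)


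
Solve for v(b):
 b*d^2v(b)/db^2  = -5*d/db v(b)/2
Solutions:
 v(b) = C1 + C2/b^(3/2)


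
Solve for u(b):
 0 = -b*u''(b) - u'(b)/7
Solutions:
 u(b) = C1 + C2*b^(6/7)


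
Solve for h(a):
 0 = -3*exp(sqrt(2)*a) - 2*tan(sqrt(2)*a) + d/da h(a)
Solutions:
 h(a) = C1 + 3*sqrt(2)*exp(sqrt(2)*a)/2 - sqrt(2)*log(cos(sqrt(2)*a))


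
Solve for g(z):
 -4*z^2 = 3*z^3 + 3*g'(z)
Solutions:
 g(z) = C1 - z^4/4 - 4*z^3/9


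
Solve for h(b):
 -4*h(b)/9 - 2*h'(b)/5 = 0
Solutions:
 h(b) = C1*exp(-10*b/9)


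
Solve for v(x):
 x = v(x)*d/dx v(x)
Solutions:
 v(x) = -sqrt(C1 + x^2)
 v(x) = sqrt(C1 + x^2)


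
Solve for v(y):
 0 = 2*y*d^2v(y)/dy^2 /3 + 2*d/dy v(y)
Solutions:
 v(y) = C1 + C2/y^2


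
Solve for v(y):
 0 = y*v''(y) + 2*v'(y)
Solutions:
 v(y) = C1 + C2/y


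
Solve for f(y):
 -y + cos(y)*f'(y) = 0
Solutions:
 f(y) = C1 + Integral(y/cos(y), y)


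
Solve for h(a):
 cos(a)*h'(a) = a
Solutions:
 h(a) = C1 + Integral(a/cos(a), a)


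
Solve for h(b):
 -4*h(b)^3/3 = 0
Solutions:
 h(b) = 0


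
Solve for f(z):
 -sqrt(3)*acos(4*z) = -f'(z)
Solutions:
 f(z) = C1 + sqrt(3)*(z*acos(4*z) - sqrt(1 - 16*z^2)/4)


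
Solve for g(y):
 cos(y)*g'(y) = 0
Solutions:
 g(y) = C1


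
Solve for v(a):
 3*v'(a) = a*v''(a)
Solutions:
 v(a) = C1 + C2*a^4


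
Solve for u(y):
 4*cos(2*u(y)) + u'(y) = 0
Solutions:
 u(y) = -asin((C1 + exp(16*y))/(C1 - exp(16*y)))/2 + pi/2
 u(y) = asin((C1 + exp(16*y))/(C1 - exp(16*y)))/2


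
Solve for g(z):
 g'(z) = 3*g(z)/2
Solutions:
 g(z) = C1*exp(3*z/2)


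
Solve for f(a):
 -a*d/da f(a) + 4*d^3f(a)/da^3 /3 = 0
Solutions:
 f(a) = C1 + Integral(C2*airyai(6^(1/3)*a/2) + C3*airybi(6^(1/3)*a/2), a)


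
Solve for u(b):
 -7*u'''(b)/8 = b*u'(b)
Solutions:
 u(b) = C1 + Integral(C2*airyai(-2*7^(2/3)*b/7) + C3*airybi(-2*7^(2/3)*b/7), b)


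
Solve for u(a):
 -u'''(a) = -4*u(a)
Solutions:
 u(a) = C3*exp(2^(2/3)*a) + (C1*sin(2^(2/3)*sqrt(3)*a/2) + C2*cos(2^(2/3)*sqrt(3)*a/2))*exp(-2^(2/3)*a/2)


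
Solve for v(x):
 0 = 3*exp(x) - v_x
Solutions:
 v(x) = C1 + 3*exp(x)


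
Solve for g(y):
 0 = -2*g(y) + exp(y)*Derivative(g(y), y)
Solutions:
 g(y) = C1*exp(-2*exp(-y))


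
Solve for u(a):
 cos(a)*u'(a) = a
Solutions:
 u(a) = C1 + Integral(a/cos(a), a)


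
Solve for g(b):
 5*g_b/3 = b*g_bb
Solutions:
 g(b) = C1 + C2*b^(8/3)


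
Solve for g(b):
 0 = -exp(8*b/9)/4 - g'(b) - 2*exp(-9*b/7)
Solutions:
 g(b) = C1 - 9*exp(8*b/9)/32 + 14*exp(-9*b/7)/9


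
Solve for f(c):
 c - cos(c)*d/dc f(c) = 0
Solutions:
 f(c) = C1 + Integral(c/cos(c), c)


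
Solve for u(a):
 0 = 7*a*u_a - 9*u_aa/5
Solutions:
 u(a) = C1 + C2*erfi(sqrt(70)*a/6)


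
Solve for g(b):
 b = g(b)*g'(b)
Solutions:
 g(b) = -sqrt(C1 + b^2)
 g(b) = sqrt(C1 + b^2)


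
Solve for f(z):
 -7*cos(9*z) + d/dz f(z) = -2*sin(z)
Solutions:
 f(z) = C1 + 7*sin(9*z)/9 + 2*cos(z)


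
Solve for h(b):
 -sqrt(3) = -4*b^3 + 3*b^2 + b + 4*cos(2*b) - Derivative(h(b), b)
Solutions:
 h(b) = C1 - b^4 + b^3 + b^2/2 + sqrt(3)*b + 2*sin(2*b)


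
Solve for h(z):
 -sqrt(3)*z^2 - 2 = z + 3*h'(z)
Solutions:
 h(z) = C1 - sqrt(3)*z^3/9 - z^2/6 - 2*z/3


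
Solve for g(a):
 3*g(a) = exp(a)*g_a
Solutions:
 g(a) = C1*exp(-3*exp(-a))


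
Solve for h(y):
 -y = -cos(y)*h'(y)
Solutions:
 h(y) = C1 + Integral(y/cos(y), y)


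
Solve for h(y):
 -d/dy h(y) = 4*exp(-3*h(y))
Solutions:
 h(y) = log(C1 - 12*y)/3
 h(y) = log((-3^(1/3) - 3^(5/6)*I)*(C1 - 4*y)^(1/3)/2)
 h(y) = log((-3^(1/3) + 3^(5/6)*I)*(C1 - 4*y)^(1/3)/2)


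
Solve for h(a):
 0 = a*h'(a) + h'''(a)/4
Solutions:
 h(a) = C1 + Integral(C2*airyai(-2^(2/3)*a) + C3*airybi(-2^(2/3)*a), a)


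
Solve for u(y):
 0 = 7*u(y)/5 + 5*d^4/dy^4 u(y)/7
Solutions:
 u(y) = (C1*sin(sqrt(70)*y/10) + C2*cos(sqrt(70)*y/10))*exp(-sqrt(70)*y/10) + (C3*sin(sqrt(70)*y/10) + C4*cos(sqrt(70)*y/10))*exp(sqrt(70)*y/10)


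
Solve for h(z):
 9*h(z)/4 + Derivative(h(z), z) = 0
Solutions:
 h(z) = C1*exp(-9*z/4)


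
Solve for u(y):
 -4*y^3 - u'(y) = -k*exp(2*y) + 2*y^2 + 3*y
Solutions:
 u(y) = C1 + k*exp(2*y)/2 - y^4 - 2*y^3/3 - 3*y^2/2


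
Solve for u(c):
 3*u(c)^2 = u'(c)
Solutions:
 u(c) = -1/(C1 + 3*c)


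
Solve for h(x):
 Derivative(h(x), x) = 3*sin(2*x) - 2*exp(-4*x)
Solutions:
 h(x) = C1 - 3*cos(2*x)/2 + exp(-4*x)/2


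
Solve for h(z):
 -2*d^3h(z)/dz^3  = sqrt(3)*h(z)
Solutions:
 h(z) = C3*exp(-2^(2/3)*3^(1/6)*z/2) + (C1*sin(6^(2/3)*z/4) + C2*cos(6^(2/3)*z/4))*exp(2^(2/3)*3^(1/6)*z/4)


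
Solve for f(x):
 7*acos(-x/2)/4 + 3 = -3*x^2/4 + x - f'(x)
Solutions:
 f(x) = C1 - x^3/4 + x^2/2 - 7*x*acos(-x/2)/4 - 3*x - 7*sqrt(4 - x^2)/4


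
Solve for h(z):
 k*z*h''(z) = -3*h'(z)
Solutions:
 h(z) = C1 + z^(((re(k) - 3)*re(k) + im(k)^2)/(re(k)^2 + im(k)^2))*(C2*sin(3*log(z)*Abs(im(k))/(re(k)^2 + im(k)^2)) + C3*cos(3*log(z)*im(k)/(re(k)^2 + im(k)^2)))


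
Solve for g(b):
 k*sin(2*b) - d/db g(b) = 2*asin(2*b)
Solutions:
 g(b) = C1 - 2*b*asin(2*b) - k*cos(2*b)/2 - sqrt(1 - 4*b^2)


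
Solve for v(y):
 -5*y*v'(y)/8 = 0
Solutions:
 v(y) = C1


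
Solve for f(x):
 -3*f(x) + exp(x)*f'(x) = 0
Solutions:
 f(x) = C1*exp(-3*exp(-x))


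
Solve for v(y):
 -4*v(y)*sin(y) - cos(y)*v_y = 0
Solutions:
 v(y) = C1*cos(y)^4


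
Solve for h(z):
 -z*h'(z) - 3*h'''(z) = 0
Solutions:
 h(z) = C1 + Integral(C2*airyai(-3^(2/3)*z/3) + C3*airybi(-3^(2/3)*z/3), z)
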